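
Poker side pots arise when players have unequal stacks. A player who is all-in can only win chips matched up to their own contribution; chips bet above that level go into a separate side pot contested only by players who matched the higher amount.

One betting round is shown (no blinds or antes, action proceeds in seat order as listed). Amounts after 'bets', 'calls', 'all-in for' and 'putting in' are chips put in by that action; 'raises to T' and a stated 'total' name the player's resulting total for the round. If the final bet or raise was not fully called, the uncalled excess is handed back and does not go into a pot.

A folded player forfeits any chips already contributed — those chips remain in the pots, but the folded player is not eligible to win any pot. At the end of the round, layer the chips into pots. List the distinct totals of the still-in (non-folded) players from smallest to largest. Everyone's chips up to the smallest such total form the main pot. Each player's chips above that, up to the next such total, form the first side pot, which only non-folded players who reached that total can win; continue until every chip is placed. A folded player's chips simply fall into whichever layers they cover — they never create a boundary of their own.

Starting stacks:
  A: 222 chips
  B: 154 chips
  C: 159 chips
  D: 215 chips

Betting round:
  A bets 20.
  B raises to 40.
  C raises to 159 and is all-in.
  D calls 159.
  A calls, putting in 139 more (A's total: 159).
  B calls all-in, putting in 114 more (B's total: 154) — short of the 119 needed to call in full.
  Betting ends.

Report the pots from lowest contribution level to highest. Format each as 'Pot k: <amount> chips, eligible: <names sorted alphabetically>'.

Pot 1: 616 chips, eligible: A, B, C, D
Pot 2: 15 chips, eligible: A, C, D

Derivation:
Contributions: A=159, B=154, C=159, D=159
Pot levels (distinct totals of non-folded players): 154, 159
Layer 1-154: 154 each from A, B, C, D = 154*4 = 616 chips; eligible A, B, C, D
Layer 155-159: 5 each from A, C, D = 5*3 = 15 chips; eligible A, C, D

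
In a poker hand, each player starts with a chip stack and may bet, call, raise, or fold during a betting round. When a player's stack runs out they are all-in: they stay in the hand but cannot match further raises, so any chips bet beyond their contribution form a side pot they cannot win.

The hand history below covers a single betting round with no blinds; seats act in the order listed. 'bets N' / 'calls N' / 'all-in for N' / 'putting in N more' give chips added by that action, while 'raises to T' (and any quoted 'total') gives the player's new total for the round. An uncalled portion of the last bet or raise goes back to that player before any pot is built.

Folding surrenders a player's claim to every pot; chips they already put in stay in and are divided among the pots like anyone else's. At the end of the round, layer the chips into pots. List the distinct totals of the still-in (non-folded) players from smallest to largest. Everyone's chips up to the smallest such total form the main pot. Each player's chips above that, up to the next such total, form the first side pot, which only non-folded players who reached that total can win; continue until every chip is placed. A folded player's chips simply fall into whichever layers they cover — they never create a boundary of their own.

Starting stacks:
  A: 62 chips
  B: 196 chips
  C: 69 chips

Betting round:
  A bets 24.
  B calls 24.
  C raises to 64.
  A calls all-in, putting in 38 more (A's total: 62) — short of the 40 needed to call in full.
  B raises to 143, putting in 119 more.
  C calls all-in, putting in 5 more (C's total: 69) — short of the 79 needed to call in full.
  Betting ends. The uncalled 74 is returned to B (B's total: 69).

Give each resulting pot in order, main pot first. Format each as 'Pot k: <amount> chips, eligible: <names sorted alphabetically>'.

Contributions (after 74 returned to B): A=62, B=69, C=69
Pot levels (distinct totals of non-folded players): 62, 69
Layer 1-62: 62 each from A, B, C = 62*3 = 186 chips; eligible A, B, C
Layer 63-69: 7 each from B, C = 7*2 = 14 chips; eligible B, C

Pot 1: 186 chips, eligible: A, B, C
Pot 2: 14 chips, eligible: B, C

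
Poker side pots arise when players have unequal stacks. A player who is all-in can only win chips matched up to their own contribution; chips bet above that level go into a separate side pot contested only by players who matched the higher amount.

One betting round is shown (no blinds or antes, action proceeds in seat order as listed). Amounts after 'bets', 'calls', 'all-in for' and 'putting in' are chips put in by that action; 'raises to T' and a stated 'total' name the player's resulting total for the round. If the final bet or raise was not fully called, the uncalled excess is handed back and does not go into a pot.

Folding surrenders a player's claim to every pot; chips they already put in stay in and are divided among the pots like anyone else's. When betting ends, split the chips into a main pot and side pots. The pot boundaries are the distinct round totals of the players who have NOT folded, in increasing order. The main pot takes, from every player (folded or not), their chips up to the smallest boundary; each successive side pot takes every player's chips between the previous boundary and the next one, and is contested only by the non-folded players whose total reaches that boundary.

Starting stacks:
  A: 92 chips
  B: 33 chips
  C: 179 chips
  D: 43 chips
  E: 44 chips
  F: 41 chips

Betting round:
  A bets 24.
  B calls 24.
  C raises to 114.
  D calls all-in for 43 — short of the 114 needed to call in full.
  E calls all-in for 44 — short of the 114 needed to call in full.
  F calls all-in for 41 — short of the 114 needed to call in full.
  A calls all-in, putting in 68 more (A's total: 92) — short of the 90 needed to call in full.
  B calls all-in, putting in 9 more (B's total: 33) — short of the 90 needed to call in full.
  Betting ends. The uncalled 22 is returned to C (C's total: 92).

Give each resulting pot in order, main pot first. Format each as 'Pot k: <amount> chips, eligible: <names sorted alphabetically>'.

Contributions (after 22 returned to C): A=92, B=33, C=92, D=43, E=44, F=41
Pot levels (distinct totals of non-folded players): 33, 41, 43, 44, 92
Layer 1-33: 33 each from A, B, C, D, E, F = 33*6 = 198 chips; eligible A, B, C, D, E, F
Layer 34-41: 8 each from A, C, D, E, F = 8*5 = 40 chips; eligible A, C, D, E, F
Layer 42-43: 2 each from A, C, D, E = 2*4 = 8 chips; eligible A, C, D, E
Layer 44-44: 1 each from A, C, E = 1*3 = 3 chips; eligible A, C, E
Layer 45-92: 48 each from A, C = 48*2 = 96 chips; eligible A, C

Pot 1: 198 chips, eligible: A, B, C, D, E, F
Pot 2: 40 chips, eligible: A, C, D, E, F
Pot 3: 8 chips, eligible: A, C, D, E
Pot 4: 3 chips, eligible: A, C, E
Pot 5: 96 chips, eligible: A, C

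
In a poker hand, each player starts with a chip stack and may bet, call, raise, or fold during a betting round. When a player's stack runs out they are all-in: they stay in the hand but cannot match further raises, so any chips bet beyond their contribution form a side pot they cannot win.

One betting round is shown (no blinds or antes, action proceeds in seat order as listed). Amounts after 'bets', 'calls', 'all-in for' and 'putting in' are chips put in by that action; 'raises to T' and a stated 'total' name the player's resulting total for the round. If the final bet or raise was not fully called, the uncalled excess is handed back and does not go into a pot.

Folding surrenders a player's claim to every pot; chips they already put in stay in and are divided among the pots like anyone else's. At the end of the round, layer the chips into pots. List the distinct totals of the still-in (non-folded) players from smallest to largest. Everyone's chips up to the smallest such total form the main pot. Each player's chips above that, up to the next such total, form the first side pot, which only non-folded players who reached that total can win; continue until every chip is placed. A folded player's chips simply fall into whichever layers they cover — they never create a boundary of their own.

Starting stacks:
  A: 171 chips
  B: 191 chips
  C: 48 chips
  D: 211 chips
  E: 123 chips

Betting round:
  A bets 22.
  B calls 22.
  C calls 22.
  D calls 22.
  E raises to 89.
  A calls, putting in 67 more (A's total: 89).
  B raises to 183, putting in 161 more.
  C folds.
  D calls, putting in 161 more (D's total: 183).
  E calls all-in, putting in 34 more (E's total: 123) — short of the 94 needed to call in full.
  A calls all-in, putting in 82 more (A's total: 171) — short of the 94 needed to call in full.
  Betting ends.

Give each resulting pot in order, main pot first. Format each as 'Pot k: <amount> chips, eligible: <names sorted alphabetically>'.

Pot 1: 514 chips, eligible: A, B, D, E
Pot 2: 144 chips, eligible: A, B, D
Pot 3: 24 chips, eligible: B, D

Derivation:
Contributions: A=171, B=183, C=22, D=183, E=123
Folded: C
Pot levels (distinct totals of non-folded players): 123, 171, 183
Layer 1-123: A 123 + B 123 + C 22 + D 123 + E 123 = 514 chips; eligible A, B, D, E
Layer 124-171: 48 each from A, B, D = 48*3 = 144 chips; eligible A, B, D
Layer 172-183: 12 each from B, D = 12*2 = 24 chips; eligible B, D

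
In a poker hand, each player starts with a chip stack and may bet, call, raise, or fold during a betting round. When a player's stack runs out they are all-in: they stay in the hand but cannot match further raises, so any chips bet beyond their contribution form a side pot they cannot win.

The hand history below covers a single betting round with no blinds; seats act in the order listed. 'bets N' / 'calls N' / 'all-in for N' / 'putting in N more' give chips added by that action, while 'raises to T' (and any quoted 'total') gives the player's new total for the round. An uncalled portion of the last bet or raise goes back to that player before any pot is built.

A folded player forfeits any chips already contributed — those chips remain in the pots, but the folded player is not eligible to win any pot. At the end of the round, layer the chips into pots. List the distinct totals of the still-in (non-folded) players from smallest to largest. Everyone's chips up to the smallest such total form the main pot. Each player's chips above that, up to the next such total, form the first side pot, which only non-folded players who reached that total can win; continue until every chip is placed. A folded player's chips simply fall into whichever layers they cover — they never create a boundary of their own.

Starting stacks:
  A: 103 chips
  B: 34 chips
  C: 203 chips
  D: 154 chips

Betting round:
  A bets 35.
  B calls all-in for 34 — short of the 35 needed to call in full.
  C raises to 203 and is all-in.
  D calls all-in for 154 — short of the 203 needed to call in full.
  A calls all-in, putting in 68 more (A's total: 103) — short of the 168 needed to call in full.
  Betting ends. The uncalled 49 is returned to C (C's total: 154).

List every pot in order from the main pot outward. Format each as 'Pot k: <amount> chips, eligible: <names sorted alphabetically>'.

Pot 1: 136 chips, eligible: A, B, C, D
Pot 2: 207 chips, eligible: A, C, D
Pot 3: 102 chips, eligible: C, D

Derivation:
Contributions (after 49 returned to C): A=103, B=34, C=154, D=154
Pot levels (distinct totals of non-folded players): 34, 103, 154
Layer 1-34: 34 each from A, B, C, D = 34*4 = 136 chips; eligible A, B, C, D
Layer 35-103: 69 each from A, C, D = 69*3 = 207 chips; eligible A, C, D
Layer 104-154: 51 each from C, D = 51*2 = 102 chips; eligible C, D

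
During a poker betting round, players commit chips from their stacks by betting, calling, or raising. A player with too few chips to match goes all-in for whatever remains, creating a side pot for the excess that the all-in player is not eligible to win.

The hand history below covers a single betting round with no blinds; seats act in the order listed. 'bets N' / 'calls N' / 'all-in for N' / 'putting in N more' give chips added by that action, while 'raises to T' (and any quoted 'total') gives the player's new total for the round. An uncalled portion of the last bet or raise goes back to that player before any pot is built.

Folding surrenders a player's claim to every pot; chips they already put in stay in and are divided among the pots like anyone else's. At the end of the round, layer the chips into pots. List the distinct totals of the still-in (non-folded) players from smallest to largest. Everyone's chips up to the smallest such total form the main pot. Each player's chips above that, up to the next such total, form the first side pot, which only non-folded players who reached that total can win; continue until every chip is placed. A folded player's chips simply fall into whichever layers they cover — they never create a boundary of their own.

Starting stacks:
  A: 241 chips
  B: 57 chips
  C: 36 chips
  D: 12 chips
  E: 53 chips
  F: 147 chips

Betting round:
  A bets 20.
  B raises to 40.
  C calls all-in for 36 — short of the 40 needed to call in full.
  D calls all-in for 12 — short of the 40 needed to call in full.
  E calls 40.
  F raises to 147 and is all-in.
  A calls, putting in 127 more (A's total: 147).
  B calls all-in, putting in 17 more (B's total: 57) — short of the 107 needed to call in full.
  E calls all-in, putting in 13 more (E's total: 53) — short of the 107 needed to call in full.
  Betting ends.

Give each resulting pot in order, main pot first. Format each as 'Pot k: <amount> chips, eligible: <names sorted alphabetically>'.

Contributions: A=147, B=57, C=36, D=12, E=53, F=147
Pot levels (distinct totals of non-folded players): 12, 36, 53, 57, 147
Layer 1-12: 12 each from A, B, C, D, E, F = 12*6 = 72 chips; eligible A, B, C, D, E, F
Layer 13-36: 24 each from A, B, C, E, F = 24*5 = 120 chips; eligible A, B, C, E, F
Layer 37-53: 17 each from A, B, E, F = 17*4 = 68 chips; eligible A, B, E, F
Layer 54-57: 4 each from A, B, F = 4*3 = 12 chips; eligible A, B, F
Layer 58-147: 90 each from A, F = 90*2 = 180 chips; eligible A, F

Pot 1: 72 chips, eligible: A, B, C, D, E, F
Pot 2: 120 chips, eligible: A, B, C, E, F
Pot 3: 68 chips, eligible: A, B, E, F
Pot 4: 12 chips, eligible: A, B, F
Pot 5: 180 chips, eligible: A, F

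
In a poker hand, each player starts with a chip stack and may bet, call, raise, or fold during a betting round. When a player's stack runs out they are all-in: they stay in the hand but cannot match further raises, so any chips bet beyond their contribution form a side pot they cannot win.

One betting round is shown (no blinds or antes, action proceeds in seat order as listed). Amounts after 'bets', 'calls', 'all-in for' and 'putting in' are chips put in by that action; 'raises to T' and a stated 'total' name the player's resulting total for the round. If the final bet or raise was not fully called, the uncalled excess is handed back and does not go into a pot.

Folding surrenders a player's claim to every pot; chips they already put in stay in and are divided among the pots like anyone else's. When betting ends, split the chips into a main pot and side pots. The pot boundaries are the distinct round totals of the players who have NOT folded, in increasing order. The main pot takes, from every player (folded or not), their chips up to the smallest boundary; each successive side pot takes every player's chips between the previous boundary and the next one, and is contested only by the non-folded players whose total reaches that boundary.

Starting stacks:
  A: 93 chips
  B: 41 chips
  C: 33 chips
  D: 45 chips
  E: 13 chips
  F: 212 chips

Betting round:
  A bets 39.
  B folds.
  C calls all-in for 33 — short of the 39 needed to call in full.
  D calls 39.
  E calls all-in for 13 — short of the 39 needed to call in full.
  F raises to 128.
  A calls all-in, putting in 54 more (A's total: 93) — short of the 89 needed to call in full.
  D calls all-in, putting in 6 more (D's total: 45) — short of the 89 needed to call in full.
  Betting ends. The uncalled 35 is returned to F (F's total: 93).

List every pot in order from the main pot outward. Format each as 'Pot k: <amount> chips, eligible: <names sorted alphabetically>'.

Contributions (after 35 returned to F): A=93, C=33, D=45, E=13, F=93
Folded: B
Pot levels (distinct totals of non-folded players): 13, 33, 45, 93
Layer 1-13: 13 each from A, C, D, E, F = 13*5 = 65 chips; eligible A, C, D, E, F
Layer 14-33: 20 each from A, C, D, F = 20*4 = 80 chips; eligible A, C, D, F
Layer 34-45: 12 each from A, D, F = 12*3 = 36 chips; eligible A, D, F
Layer 46-93: 48 each from A, F = 48*2 = 96 chips; eligible A, F

Pot 1: 65 chips, eligible: A, C, D, E, F
Pot 2: 80 chips, eligible: A, C, D, F
Pot 3: 36 chips, eligible: A, D, F
Pot 4: 96 chips, eligible: A, F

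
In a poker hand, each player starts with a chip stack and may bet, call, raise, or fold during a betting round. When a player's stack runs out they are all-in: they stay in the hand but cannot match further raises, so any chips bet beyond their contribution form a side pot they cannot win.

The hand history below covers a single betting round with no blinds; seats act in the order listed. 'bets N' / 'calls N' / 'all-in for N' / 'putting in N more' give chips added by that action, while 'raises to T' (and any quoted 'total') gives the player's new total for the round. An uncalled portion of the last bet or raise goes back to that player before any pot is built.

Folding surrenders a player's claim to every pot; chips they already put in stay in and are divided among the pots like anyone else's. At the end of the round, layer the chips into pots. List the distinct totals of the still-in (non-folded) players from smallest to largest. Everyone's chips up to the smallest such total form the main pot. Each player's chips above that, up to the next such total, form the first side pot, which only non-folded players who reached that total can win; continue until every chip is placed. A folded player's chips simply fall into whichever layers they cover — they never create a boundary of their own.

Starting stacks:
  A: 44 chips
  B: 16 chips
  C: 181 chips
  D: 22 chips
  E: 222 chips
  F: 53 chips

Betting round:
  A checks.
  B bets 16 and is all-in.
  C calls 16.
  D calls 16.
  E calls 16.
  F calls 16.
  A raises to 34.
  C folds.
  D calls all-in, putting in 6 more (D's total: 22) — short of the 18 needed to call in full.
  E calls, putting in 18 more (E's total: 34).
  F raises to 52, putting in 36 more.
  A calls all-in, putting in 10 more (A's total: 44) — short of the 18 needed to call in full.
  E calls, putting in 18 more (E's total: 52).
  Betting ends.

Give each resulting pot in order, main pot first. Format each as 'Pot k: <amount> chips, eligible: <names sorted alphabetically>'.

Contributions: A=44, B=16, C=16, D=22, E=52, F=52
Folded: C
Pot levels (distinct totals of non-folded players): 16, 22, 44, 52
Layer 1-16: 16 each from A, B, C, D, E, F = 16*6 = 96 chips; eligible A, B, D, E, F
Layer 17-22: 6 each from A, D, E, F = 6*4 = 24 chips; eligible A, D, E, F
Layer 23-44: 22 each from A, E, F = 22*3 = 66 chips; eligible A, E, F
Layer 45-52: 8 each from E, F = 8*2 = 16 chips; eligible E, F

Pot 1: 96 chips, eligible: A, B, D, E, F
Pot 2: 24 chips, eligible: A, D, E, F
Pot 3: 66 chips, eligible: A, E, F
Pot 4: 16 chips, eligible: E, F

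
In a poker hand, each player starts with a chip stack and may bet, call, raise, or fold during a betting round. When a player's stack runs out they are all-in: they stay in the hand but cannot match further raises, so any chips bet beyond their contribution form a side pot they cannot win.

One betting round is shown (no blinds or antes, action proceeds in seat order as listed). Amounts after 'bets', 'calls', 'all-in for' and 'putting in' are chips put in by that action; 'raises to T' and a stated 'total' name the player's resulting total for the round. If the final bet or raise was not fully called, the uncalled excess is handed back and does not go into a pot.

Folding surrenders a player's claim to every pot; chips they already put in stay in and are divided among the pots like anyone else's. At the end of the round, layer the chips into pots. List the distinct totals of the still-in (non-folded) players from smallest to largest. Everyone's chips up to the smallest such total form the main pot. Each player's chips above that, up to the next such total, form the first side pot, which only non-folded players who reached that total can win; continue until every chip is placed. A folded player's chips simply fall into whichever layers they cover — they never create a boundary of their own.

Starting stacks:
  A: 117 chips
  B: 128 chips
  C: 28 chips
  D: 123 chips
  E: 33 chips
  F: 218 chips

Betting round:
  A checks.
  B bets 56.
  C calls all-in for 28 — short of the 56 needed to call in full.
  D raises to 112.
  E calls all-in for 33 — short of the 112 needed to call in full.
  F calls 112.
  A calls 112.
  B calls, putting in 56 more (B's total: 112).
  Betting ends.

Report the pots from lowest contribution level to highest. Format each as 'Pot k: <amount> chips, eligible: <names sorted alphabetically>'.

Contributions: A=112, B=112, C=28, D=112, E=33, F=112
Pot levels (distinct totals of non-folded players): 28, 33, 112
Layer 1-28: 28 each from A, B, C, D, E, F = 28*6 = 168 chips; eligible A, B, C, D, E, F
Layer 29-33: 5 each from A, B, D, E, F = 5*5 = 25 chips; eligible A, B, D, E, F
Layer 34-112: 79 each from A, B, D, F = 79*4 = 316 chips; eligible A, B, D, F

Pot 1: 168 chips, eligible: A, B, C, D, E, F
Pot 2: 25 chips, eligible: A, B, D, E, F
Pot 3: 316 chips, eligible: A, B, D, F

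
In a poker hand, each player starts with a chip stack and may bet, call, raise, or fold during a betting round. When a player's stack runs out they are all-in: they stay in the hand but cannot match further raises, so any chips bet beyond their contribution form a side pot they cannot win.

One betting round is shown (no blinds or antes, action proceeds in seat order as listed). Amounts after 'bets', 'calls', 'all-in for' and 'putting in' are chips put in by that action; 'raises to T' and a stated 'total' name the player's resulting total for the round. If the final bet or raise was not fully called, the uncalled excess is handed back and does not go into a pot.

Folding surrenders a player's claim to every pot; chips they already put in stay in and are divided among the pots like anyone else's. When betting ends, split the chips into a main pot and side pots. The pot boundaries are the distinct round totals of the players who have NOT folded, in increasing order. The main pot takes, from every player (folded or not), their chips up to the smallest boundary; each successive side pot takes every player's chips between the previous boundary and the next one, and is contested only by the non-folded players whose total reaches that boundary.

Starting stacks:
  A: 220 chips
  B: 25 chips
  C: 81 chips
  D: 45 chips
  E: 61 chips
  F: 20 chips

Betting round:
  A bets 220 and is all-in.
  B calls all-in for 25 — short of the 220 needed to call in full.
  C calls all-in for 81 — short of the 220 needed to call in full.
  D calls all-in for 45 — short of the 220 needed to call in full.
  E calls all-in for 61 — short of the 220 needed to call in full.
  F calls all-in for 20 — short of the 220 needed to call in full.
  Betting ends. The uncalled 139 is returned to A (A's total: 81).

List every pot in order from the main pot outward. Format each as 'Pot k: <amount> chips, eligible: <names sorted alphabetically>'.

Pot 1: 120 chips, eligible: A, B, C, D, E, F
Pot 2: 25 chips, eligible: A, B, C, D, E
Pot 3: 80 chips, eligible: A, C, D, E
Pot 4: 48 chips, eligible: A, C, E
Pot 5: 40 chips, eligible: A, C

Derivation:
Contributions (after 139 returned to A): A=81, B=25, C=81, D=45, E=61, F=20
Pot levels (distinct totals of non-folded players): 20, 25, 45, 61, 81
Layer 1-20: 20 each from A, B, C, D, E, F = 20*6 = 120 chips; eligible A, B, C, D, E, F
Layer 21-25: 5 each from A, B, C, D, E = 5*5 = 25 chips; eligible A, B, C, D, E
Layer 26-45: 20 each from A, C, D, E = 20*4 = 80 chips; eligible A, C, D, E
Layer 46-61: 16 each from A, C, E = 16*3 = 48 chips; eligible A, C, E
Layer 62-81: 20 each from A, C = 20*2 = 40 chips; eligible A, C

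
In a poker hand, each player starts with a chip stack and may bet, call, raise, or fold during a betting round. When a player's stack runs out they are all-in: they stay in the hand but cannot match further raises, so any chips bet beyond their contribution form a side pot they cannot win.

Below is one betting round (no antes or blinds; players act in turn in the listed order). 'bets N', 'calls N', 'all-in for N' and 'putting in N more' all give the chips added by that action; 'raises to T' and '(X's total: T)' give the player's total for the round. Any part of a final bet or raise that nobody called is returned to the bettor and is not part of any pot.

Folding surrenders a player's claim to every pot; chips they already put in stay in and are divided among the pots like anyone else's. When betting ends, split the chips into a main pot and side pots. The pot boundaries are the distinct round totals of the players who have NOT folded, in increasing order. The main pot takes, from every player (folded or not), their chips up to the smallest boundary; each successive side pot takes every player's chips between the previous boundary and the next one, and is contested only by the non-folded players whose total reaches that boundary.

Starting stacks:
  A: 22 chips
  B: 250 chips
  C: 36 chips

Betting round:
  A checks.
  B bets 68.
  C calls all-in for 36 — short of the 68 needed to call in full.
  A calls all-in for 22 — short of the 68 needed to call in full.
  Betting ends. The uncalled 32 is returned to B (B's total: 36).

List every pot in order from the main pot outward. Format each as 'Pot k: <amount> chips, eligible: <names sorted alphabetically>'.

Contributions (after 32 returned to B): A=22, B=36, C=36
Pot levels (distinct totals of non-folded players): 22, 36
Layer 1-22: 22 each from A, B, C = 22*3 = 66 chips; eligible A, B, C
Layer 23-36: 14 each from B, C = 14*2 = 28 chips; eligible B, C

Pot 1: 66 chips, eligible: A, B, C
Pot 2: 28 chips, eligible: B, C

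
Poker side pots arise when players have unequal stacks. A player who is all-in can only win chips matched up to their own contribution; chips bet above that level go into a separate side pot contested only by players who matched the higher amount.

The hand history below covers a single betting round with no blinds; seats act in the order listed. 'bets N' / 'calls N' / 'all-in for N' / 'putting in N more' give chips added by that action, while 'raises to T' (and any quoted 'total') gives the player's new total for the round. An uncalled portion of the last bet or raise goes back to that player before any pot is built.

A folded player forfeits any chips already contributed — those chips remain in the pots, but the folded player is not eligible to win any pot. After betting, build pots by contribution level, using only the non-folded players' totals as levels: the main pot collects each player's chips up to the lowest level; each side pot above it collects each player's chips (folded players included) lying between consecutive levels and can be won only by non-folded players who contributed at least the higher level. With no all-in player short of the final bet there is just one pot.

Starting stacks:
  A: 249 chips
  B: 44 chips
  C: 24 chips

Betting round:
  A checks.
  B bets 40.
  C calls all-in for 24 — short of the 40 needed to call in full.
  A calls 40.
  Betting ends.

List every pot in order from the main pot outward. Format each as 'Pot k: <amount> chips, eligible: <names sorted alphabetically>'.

Contributions: A=40, B=40, C=24
Pot levels (distinct totals of non-folded players): 24, 40
Layer 1-24: 24 each from A, B, C = 24*3 = 72 chips; eligible A, B, C
Layer 25-40: 16 each from A, B = 16*2 = 32 chips; eligible A, B

Pot 1: 72 chips, eligible: A, B, C
Pot 2: 32 chips, eligible: A, B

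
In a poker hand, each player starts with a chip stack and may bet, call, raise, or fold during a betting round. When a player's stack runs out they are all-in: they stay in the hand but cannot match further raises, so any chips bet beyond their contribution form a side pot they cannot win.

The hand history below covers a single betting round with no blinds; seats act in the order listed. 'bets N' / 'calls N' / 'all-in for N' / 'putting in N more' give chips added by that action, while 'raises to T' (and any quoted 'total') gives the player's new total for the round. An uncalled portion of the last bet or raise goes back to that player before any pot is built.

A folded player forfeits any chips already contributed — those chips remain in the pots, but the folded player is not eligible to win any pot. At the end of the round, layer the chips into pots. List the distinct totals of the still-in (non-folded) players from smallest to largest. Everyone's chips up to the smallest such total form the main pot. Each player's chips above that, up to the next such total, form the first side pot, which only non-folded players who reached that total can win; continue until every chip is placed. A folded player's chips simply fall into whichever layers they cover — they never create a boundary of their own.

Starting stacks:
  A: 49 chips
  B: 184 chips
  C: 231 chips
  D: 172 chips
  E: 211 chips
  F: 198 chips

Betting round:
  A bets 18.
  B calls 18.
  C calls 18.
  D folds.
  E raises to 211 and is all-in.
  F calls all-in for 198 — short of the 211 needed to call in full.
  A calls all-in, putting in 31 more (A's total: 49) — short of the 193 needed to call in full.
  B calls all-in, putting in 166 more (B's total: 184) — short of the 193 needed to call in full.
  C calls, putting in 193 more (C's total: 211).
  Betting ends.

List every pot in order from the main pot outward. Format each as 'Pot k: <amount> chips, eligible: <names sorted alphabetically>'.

Pot 1: 245 chips, eligible: A, B, C, E, F
Pot 2: 540 chips, eligible: B, C, E, F
Pot 3: 42 chips, eligible: C, E, F
Pot 4: 26 chips, eligible: C, E

Derivation:
Contributions: A=49, B=184, C=211, E=211, F=198
Folded: D
Pot levels (distinct totals of non-folded players): 49, 184, 198, 211
Layer 1-49: 49 each from A, B, C, E, F = 49*5 = 245 chips; eligible A, B, C, E, F
Layer 50-184: 135 each from B, C, E, F = 135*4 = 540 chips; eligible B, C, E, F
Layer 185-198: 14 each from C, E, F = 14*3 = 42 chips; eligible C, E, F
Layer 199-211: 13 each from C, E = 13*2 = 26 chips; eligible C, E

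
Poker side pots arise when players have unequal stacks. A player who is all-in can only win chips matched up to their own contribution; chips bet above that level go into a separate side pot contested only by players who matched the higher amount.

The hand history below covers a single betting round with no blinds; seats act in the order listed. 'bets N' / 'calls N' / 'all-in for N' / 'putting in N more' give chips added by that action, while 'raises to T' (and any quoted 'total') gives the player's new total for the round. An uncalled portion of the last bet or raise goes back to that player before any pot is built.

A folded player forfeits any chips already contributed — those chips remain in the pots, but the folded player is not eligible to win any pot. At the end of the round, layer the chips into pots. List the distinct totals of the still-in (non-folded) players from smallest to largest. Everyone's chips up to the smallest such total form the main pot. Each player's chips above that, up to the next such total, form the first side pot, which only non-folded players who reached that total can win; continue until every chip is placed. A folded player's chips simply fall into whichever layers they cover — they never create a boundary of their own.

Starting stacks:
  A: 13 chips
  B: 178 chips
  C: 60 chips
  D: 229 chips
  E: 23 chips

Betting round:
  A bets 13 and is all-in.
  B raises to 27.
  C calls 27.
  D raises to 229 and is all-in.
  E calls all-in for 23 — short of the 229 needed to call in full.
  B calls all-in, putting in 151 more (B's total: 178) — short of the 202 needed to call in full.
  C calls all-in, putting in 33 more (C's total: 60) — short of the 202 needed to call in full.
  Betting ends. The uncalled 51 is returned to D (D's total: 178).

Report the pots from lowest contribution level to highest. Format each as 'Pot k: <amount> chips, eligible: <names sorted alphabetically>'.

Contributions (after 51 returned to D): A=13, B=178, C=60, D=178, E=23
Pot levels (distinct totals of non-folded players): 13, 23, 60, 178
Layer 1-13: 13 each from A, B, C, D, E = 13*5 = 65 chips; eligible A, B, C, D, E
Layer 14-23: 10 each from B, C, D, E = 10*4 = 40 chips; eligible B, C, D, E
Layer 24-60: 37 each from B, C, D = 37*3 = 111 chips; eligible B, C, D
Layer 61-178: 118 each from B, D = 118*2 = 236 chips; eligible B, D

Pot 1: 65 chips, eligible: A, B, C, D, E
Pot 2: 40 chips, eligible: B, C, D, E
Pot 3: 111 chips, eligible: B, C, D
Pot 4: 236 chips, eligible: B, D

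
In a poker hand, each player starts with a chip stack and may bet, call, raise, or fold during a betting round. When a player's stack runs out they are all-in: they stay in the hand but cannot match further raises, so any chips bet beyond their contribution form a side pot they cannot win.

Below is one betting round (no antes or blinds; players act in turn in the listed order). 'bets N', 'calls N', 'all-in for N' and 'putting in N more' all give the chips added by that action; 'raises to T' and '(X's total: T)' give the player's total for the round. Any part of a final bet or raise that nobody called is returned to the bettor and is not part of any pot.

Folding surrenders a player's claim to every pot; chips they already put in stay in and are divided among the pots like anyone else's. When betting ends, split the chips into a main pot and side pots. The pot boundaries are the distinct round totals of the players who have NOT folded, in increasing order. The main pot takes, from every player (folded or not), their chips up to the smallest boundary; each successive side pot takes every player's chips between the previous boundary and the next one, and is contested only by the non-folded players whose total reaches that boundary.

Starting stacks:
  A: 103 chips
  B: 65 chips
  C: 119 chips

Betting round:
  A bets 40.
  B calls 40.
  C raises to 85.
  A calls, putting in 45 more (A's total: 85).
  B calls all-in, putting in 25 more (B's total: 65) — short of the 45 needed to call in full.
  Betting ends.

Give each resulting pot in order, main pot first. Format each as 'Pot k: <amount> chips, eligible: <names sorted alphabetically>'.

Pot 1: 195 chips, eligible: A, B, C
Pot 2: 40 chips, eligible: A, C

Derivation:
Contributions: A=85, B=65, C=85
Pot levels (distinct totals of non-folded players): 65, 85
Layer 1-65: 65 each from A, B, C = 65*3 = 195 chips; eligible A, B, C
Layer 66-85: 20 each from A, C = 20*2 = 40 chips; eligible A, C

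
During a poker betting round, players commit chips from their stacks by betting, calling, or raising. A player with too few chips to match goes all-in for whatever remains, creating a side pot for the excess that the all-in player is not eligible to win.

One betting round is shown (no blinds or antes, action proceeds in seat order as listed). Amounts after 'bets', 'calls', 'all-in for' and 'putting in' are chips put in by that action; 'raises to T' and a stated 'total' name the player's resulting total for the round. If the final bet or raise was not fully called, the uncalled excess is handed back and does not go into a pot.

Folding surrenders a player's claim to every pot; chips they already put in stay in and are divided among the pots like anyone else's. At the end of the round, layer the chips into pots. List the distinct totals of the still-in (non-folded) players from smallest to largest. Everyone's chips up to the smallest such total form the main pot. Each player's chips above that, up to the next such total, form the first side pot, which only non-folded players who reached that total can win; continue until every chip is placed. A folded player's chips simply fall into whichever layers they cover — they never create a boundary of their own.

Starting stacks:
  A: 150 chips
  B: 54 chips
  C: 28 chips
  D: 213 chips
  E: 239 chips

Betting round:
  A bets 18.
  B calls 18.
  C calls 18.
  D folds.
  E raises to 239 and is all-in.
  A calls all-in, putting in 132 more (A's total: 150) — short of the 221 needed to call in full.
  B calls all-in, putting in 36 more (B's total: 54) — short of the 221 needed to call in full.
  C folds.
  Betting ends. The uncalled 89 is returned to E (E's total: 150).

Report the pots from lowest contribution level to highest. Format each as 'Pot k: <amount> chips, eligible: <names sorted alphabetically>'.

Contributions (after 89 returned to E): A=150, B=54, C=18, E=150
Folded: C, D
Pot levels (distinct totals of non-folded players): 54, 150
Layer 1-54: A 54 + B 54 + C 18 + E 54 = 180 chips; eligible A, B, E
Layer 55-150: 96 each from A, E = 96*2 = 192 chips; eligible A, E

Pot 1: 180 chips, eligible: A, B, E
Pot 2: 192 chips, eligible: A, E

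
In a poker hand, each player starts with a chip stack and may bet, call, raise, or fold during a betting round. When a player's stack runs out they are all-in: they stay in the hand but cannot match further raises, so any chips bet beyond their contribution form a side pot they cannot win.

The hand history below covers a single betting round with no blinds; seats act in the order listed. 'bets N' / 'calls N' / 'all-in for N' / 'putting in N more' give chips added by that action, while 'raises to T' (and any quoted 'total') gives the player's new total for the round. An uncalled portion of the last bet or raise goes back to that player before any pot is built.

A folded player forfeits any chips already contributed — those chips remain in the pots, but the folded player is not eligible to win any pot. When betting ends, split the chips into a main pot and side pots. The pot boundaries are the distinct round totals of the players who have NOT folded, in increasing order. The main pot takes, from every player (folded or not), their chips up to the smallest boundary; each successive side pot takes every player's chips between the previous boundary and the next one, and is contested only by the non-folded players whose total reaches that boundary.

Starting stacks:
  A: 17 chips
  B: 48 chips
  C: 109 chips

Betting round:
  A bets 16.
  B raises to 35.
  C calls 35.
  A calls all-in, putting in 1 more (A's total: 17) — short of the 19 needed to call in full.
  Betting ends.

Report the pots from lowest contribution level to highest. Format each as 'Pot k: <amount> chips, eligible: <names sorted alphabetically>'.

Contributions: A=17, B=35, C=35
Pot levels (distinct totals of non-folded players): 17, 35
Layer 1-17: 17 each from A, B, C = 17*3 = 51 chips; eligible A, B, C
Layer 18-35: 18 each from B, C = 18*2 = 36 chips; eligible B, C

Pot 1: 51 chips, eligible: A, B, C
Pot 2: 36 chips, eligible: B, C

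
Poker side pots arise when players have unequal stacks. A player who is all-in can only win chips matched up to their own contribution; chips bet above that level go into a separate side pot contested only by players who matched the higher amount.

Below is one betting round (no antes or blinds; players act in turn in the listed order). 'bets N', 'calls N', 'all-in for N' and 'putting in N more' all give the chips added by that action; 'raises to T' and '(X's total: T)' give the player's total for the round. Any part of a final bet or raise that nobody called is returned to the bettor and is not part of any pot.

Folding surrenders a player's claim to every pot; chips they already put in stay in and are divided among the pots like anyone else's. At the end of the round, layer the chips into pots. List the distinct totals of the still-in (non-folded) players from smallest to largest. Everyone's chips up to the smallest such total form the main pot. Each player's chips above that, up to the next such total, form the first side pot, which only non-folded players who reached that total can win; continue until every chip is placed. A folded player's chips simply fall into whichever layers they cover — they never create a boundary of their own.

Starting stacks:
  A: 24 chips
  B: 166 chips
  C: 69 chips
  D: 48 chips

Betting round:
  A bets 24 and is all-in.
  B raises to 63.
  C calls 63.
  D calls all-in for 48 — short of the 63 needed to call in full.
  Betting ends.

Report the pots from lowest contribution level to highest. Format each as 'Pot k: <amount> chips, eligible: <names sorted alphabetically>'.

Pot 1: 96 chips, eligible: A, B, C, D
Pot 2: 72 chips, eligible: B, C, D
Pot 3: 30 chips, eligible: B, C

Derivation:
Contributions: A=24, B=63, C=63, D=48
Pot levels (distinct totals of non-folded players): 24, 48, 63
Layer 1-24: 24 each from A, B, C, D = 24*4 = 96 chips; eligible A, B, C, D
Layer 25-48: 24 each from B, C, D = 24*3 = 72 chips; eligible B, C, D
Layer 49-63: 15 each from B, C = 15*2 = 30 chips; eligible B, C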